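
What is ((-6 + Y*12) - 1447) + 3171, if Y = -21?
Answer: 1466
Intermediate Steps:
((-6 + Y*12) - 1447) + 3171 = ((-6 - 21*12) - 1447) + 3171 = ((-6 - 252) - 1447) + 3171 = (-258 - 1447) + 3171 = -1705 + 3171 = 1466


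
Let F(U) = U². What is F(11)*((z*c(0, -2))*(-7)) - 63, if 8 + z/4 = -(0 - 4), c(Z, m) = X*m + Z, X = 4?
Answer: -108479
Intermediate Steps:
c(Z, m) = Z + 4*m (c(Z, m) = 4*m + Z = Z + 4*m)
z = -16 (z = -32 + 4*(-(0 - 4)) = -32 + 4*(-1*(-4)) = -32 + 4*4 = -32 + 16 = -16)
F(11)*((z*c(0, -2))*(-7)) - 63 = 11²*(-16*(0 + 4*(-2))*(-7)) - 63 = 121*(-16*(0 - 8)*(-7)) - 63 = 121*(-16*(-8)*(-7)) - 63 = 121*(128*(-7)) - 63 = 121*(-896) - 63 = -108416 - 63 = -108479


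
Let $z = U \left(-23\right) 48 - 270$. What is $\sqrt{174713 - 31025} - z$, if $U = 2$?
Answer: $2478 + 2 \sqrt{35922} \approx 2857.1$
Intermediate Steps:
$z = -2478$ ($z = 2 \left(-23\right) 48 - 270 = \left(-46\right) 48 - 270 = -2208 - 270 = -2478$)
$\sqrt{174713 - 31025} - z = \sqrt{174713 - 31025} - -2478 = \sqrt{143688} + 2478 = 2 \sqrt{35922} + 2478 = 2478 + 2 \sqrt{35922}$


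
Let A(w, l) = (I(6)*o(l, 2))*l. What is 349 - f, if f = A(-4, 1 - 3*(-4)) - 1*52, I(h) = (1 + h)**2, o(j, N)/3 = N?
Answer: -3421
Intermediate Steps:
o(j, N) = 3*N
A(w, l) = 294*l (A(w, l) = ((1 + 6)**2*(3*2))*l = (7**2*6)*l = (49*6)*l = 294*l)
f = 3770 (f = 294*(1 - 3*(-4)) - 1*52 = 294*(1 + 12) - 52 = 294*13 - 52 = 3822 - 52 = 3770)
349 - f = 349 - 1*3770 = 349 - 3770 = -3421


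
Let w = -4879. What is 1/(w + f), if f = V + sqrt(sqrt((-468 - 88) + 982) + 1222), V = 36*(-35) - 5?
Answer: -1/(6144 - sqrt(1222 + sqrt(426))) ≈ -0.00016370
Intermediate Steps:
V = -1265 (V = -1260 - 5 = -1265)
f = -1265 + sqrt(1222 + sqrt(426)) (f = -1265 + sqrt(sqrt((-468 - 88) + 982) + 1222) = -1265 + sqrt(sqrt(-556 + 982) + 1222) = -1265 + sqrt(sqrt(426) + 1222) = -1265 + sqrt(1222 + sqrt(426)) ≈ -1229.7)
1/(w + f) = 1/(-4879 + (-1265 + sqrt(1222 + sqrt(426)))) = 1/(-6144 + sqrt(1222 + sqrt(426)))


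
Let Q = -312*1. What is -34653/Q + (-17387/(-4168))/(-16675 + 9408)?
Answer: 1682042151/15144428 ≈ 111.07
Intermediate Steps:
Q = -312
-34653/Q + (-17387/(-4168))/(-16675 + 9408) = -34653/(-312) + (-17387/(-4168))/(-16675 + 9408) = -34653*(-1/312) - 17387*(-1/4168)/(-7267) = 11551/104 + (17387/4168)*(-1/7267) = 11551/104 - 17387/30288856 = 1682042151/15144428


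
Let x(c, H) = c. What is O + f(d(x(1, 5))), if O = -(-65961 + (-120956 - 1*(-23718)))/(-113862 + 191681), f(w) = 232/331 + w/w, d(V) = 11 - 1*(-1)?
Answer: 97830966/25758089 ≈ 3.7981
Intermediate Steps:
d(V) = 12 (d(V) = 11 + 1 = 12)
f(w) = 563/331 (f(w) = 232*(1/331) + 1 = 232/331 + 1 = 563/331)
O = 163199/77819 (O = -(-65961 + (-120956 + 23718))/77819 = -(-65961 - 97238)/77819 = -(-163199)/77819 = -1*(-163199/77819) = 163199/77819 ≈ 2.0972)
O + f(d(x(1, 5))) = 163199/77819 + 563/331 = 97830966/25758089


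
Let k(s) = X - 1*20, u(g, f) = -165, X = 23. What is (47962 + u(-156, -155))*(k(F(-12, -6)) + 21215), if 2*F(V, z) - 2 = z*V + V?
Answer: 1014156746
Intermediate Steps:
F(V, z) = 1 + V/2 + V*z/2 (F(V, z) = 1 + (z*V + V)/2 = 1 + (V*z + V)/2 = 1 + (V + V*z)/2 = 1 + (V/2 + V*z/2) = 1 + V/2 + V*z/2)
k(s) = 3 (k(s) = 23 - 1*20 = 23 - 20 = 3)
(47962 + u(-156, -155))*(k(F(-12, -6)) + 21215) = (47962 - 165)*(3 + 21215) = 47797*21218 = 1014156746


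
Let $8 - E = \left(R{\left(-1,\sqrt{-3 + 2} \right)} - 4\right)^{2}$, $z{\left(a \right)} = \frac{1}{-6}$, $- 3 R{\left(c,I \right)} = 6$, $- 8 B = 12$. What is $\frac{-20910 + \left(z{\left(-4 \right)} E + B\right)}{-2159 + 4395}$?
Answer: $- \frac{125441}{13416} \approx -9.3501$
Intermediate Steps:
$B = - \frac{3}{2}$ ($B = \left(- \frac{1}{8}\right) 12 = - \frac{3}{2} \approx -1.5$)
$R{\left(c,I \right)} = -2$ ($R{\left(c,I \right)} = \left(- \frac{1}{3}\right) 6 = -2$)
$z{\left(a \right)} = - \frac{1}{6}$
$E = -28$ ($E = 8 - \left(-2 - 4\right)^{2} = 8 - \left(-6\right)^{2} = 8 - 36 = -28$)
$\frac{-20910 + \left(z{\left(-4 \right)} E + B\right)}{-2159 + 4395} = \frac{-20910 - - \frac{19}{6}}{-2159 + 4395} = \frac{-20910 + \left(\frac{14}{3} - \frac{3}{2}\right)}{2236} = \left(-20910 + \frac{19}{6}\right) \frac{1}{2236} = \left(- \frac{125441}{6}\right) \frac{1}{2236} = - \frac{125441}{13416}$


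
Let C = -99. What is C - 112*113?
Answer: -12755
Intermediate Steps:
C - 112*113 = -99 - 112*113 = -99 - 12656 = -12755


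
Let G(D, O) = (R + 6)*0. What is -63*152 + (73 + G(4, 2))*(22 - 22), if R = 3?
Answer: -9576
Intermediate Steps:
G(D, O) = 0 (G(D, O) = (3 + 6)*0 = 9*0 = 0)
-63*152 + (73 + G(4, 2))*(22 - 22) = -63*152 + (73 + 0)*(22 - 22) = -9576 + 73*0 = -9576 + 0 = -9576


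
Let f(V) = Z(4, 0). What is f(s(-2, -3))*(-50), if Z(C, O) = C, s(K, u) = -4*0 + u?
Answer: -200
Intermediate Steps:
s(K, u) = u (s(K, u) = 0 + u = u)
f(V) = 4
f(s(-2, -3))*(-50) = 4*(-50) = -200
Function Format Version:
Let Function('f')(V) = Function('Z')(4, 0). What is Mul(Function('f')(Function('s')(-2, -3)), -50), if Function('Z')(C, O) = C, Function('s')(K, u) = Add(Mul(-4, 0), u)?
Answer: -200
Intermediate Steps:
Function('s')(K, u) = u (Function('s')(K, u) = Add(0, u) = u)
Function('f')(V) = 4
Mul(Function('f')(Function('s')(-2, -3)), -50) = Mul(4, -50) = -200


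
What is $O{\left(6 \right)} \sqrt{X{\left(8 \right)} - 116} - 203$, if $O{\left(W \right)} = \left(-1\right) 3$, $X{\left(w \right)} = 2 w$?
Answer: $-203 - 30 i \approx -203.0 - 30.0 i$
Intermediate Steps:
$O{\left(W \right)} = -3$
$O{\left(6 \right)} \sqrt{X{\left(8 \right)} - 116} - 203 = - 3 \sqrt{2 \cdot 8 - 116} - 203 = - 3 \sqrt{16 - 116} - 203 = - 3 \sqrt{-100} - 203 = - 3 \cdot 10 i - 203 = - 30 i - 203 = -203 - 30 i$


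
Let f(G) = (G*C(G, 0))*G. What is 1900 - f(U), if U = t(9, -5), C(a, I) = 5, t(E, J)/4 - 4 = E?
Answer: -11620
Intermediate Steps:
t(E, J) = 16 + 4*E
U = 52 (U = 16 + 4*9 = 16 + 36 = 52)
f(G) = 5*G² (f(G) = (G*5)*G = (5*G)*G = 5*G²)
1900 - f(U) = 1900 - 5*52² = 1900 - 5*2704 = 1900 - 1*13520 = 1900 - 13520 = -11620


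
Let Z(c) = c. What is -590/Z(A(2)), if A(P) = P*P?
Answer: -295/2 ≈ -147.50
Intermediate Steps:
A(P) = P²
-590/Z(A(2)) = -590/(2²) = -590/4 = -590*¼ = -295/2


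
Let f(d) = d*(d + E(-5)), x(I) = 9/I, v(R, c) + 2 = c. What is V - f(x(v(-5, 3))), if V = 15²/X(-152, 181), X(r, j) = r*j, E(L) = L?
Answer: -990657/27512 ≈ -36.008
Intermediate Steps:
v(R, c) = -2 + c
X(r, j) = j*r
V = -225/27512 (V = 15²/((181*(-152))) = 225/(-27512) = 225*(-1/27512) = -225/27512 ≈ -0.0081782)
f(d) = d*(-5 + d) (f(d) = d*(d - 5) = d*(-5 + d))
V - f(x(v(-5, 3))) = -225/27512 - 9/(-2 + 3)*(-5 + 9/(-2 + 3)) = -225/27512 - 9/1*(-5 + 9/1) = -225/27512 - 9*1*(-5 + 9*1) = -225/27512 - 9*(-5 + 9) = -225/27512 - 9*4 = -225/27512 - 1*36 = -225/27512 - 36 = -990657/27512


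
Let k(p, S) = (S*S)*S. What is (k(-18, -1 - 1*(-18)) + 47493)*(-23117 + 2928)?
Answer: -1058024734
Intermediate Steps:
k(p, S) = S³ (k(p, S) = S²*S = S³)
(k(-18, -1 - 1*(-18)) + 47493)*(-23117 + 2928) = ((-1 - 1*(-18))³ + 47493)*(-23117 + 2928) = ((-1 + 18)³ + 47493)*(-20189) = (17³ + 47493)*(-20189) = (4913 + 47493)*(-20189) = 52406*(-20189) = -1058024734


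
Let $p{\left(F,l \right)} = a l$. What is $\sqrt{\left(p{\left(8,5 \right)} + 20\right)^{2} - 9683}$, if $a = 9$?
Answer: $i \sqrt{5458} \approx 73.878 i$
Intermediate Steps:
$p{\left(F,l \right)} = 9 l$
$\sqrt{\left(p{\left(8,5 \right)} + 20\right)^{2} - 9683} = \sqrt{\left(9 \cdot 5 + 20\right)^{2} - 9683} = \sqrt{\left(45 + 20\right)^{2} - 9683} = \sqrt{65^{2} - 9683} = \sqrt{4225 - 9683} = \sqrt{-5458} = i \sqrt{5458}$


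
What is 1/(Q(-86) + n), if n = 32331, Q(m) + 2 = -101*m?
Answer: 1/41015 ≈ 2.4381e-5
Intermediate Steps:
Q(m) = -2 - 101*m
1/(Q(-86) + n) = 1/((-2 - 101*(-86)) + 32331) = 1/((-2 + 8686) + 32331) = 1/(8684 + 32331) = 1/41015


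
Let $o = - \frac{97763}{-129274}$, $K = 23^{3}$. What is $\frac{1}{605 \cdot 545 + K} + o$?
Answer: $\frac{16712258435}{22098873204} \approx 0.75625$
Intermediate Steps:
$K = 12167$
$o = \frac{97763}{129274}$ ($o = \left(-97763\right) \left(- \frac{1}{129274}\right) = \frac{97763}{129274} \approx 0.75625$)
$\frac{1}{605 \cdot 545 + K} + o = \frac{1}{605 \cdot 545 + 12167} + \frac{97763}{129274} = \frac{1}{329725 + 12167} + \frac{97763}{129274} = \frac{1}{341892} + \frac{97763}{129274} = \frac{16712258435}{22098873204}$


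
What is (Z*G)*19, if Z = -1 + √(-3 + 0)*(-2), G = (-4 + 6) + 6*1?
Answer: -152 - 304*I*√3 ≈ -152.0 - 526.54*I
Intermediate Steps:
G = 8 (G = 2 + 6 = 8)
Z = -1 - 2*I*√3 (Z = -1 + √(-3)*(-2) = -1 + (I*√3)*(-2) = -1 - 2*I*√3 ≈ -1.0 - 3.4641*I)
(Z*G)*19 = ((-1 - 2*I*√3)*8)*19 = (-8 - 16*I*√3)*19 = -152 - 304*I*√3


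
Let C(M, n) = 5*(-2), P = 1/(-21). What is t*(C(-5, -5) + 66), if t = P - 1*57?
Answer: -9584/3 ≈ -3194.7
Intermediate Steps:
P = -1/21 ≈ -0.047619
C(M, n) = -10
t = -1198/21 (t = -1/21 - 1*57 = -1/21 - 57 = -1198/21 ≈ -57.048)
t*(C(-5, -5) + 66) = -1198*(-10 + 66)/21 = -1198/21*56 = -9584/3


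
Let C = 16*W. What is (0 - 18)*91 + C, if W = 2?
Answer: -1606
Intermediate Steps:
C = 32 (C = 16*2 = 32)
(0 - 18)*91 + C = (0 - 18)*91 + 32 = -18*91 + 32 = -1638 + 32 = -1606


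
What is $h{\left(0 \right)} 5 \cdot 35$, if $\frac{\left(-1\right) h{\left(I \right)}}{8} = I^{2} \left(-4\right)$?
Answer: $0$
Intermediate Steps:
$h{\left(I \right)} = 32 I^{2}$ ($h{\left(I \right)} = - 8 I^{2} \left(-4\right) = - 8 \left(- 4 I^{2}\right) = 32 I^{2}$)
$h{\left(0 \right)} 5 \cdot 35 = 32 \cdot 0^{2} \cdot 5 \cdot 35 = 32 \cdot 0 \cdot 5 \cdot 35 = 0 \cdot 5 \cdot 35 = 0 \cdot 35 = 0$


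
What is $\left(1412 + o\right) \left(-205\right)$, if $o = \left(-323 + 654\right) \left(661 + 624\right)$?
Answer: $-87483135$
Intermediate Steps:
$o = 425335$ ($o = 331 \cdot 1285 = 425335$)
$\left(1412 + o\right) \left(-205\right) = \left(1412 + 425335\right) \left(-205\right) = 426747 \left(-205\right) = -87483135$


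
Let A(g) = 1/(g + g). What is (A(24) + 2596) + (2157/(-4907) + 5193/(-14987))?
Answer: 1308731668543/504282576 ≈ 2595.2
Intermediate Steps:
A(g) = 1/(2*g)
(A(24) + 2596) + (2157/(-4907) + 5193/(-14987)) = ((½)/24 + 2596) + (2157/(-4907) + 5193/(-14987)) = ((½)*(1/24) + 2596) + (2157*(-1/4907) + 5193*(-1/14987)) = (1/48 + 2596) + (-2157/4907 - 5193/14987) = 124609/48 - 8258430/10505887 = 1308731668543/504282576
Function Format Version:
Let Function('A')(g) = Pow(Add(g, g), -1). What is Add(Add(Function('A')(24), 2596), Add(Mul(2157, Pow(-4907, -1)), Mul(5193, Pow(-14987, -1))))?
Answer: Rational(1308731668543, 504282576) ≈ 2595.2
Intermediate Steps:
Function('A')(g) = Mul(Rational(1, 2), Pow(g, -1)) (Function('A')(g) = Pow(Mul(2, g), -1) = Mul(Rational(1, 2), Pow(g, -1)))
Add(Add(Function('A')(24), 2596), Add(Mul(2157, Pow(-4907, -1)), Mul(5193, Pow(-14987, -1)))) = Add(Add(Mul(Rational(1, 2), Pow(24, -1)), 2596), Add(Mul(2157, Pow(-4907, -1)), Mul(5193, Pow(-14987, -1)))) = Add(Add(Mul(Rational(1, 2), Rational(1, 24)), 2596), Add(Mul(2157, Rational(-1, 4907)), Mul(5193, Rational(-1, 14987)))) = Add(Add(Rational(1, 48), 2596), Add(Rational(-2157, 4907), Rational(-5193, 14987))) = Add(Rational(124609, 48), Rational(-8258430, 10505887)) = Rational(1308731668543, 504282576)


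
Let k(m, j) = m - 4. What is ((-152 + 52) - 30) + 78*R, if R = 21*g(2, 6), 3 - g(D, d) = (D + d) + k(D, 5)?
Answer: -5044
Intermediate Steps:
k(m, j) = -4 + m
g(D, d) = 7 - d - 2*D (g(D, d) = 3 - ((D + d) + (-4 + D)) = 3 - (-4 + d + 2*D) = 3 + (4 - d - 2*D) = 7 - d - 2*D)
R = -63 (R = 21*(7 - 1*6 - 2*2) = 21*(7 - 6 - 4) = 21*(-3) = -63)
((-152 + 52) - 30) + 78*R = ((-152 + 52) - 30) + 78*(-63) = (-100 - 30) - 4914 = -130 - 4914 = -5044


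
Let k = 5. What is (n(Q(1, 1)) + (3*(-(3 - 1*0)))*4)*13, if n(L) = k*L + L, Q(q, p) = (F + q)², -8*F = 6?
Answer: -3705/8 ≈ -463.13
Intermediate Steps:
F = -¾ (F = -⅛*6 = -¾ ≈ -0.75000)
Q(q, p) = (-¾ + q)²
n(L) = 6*L (n(L) = 5*L + L = 6*L)
(n(Q(1, 1)) + (3*(-(3 - 1*0)))*4)*13 = (6*((-3 + 4*1)²/16) + (3*(-(3 - 1*0)))*4)*13 = (6*((-3 + 4)²/16) + (3*(-(3 + 0)))*4)*13 = (6*((1/16)*1²) + (3*(-1*3))*4)*13 = (6*((1/16)*1) + (3*(-3))*4)*13 = (6*(1/16) - 9*4)*13 = (3/8 - 36)*13 = -285/8*13 = -3705/8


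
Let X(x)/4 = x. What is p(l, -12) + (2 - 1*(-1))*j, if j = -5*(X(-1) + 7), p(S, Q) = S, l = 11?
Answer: -34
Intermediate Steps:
X(x) = 4*x
j = -15 (j = -5*(4*(-1) + 7) = -5*(-4 + 7) = -5*3 = -15)
p(l, -12) + (2 - 1*(-1))*j = 11 + (2 - 1*(-1))*(-15) = 11 + (2 + 1)*(-15) = 11 + 3*(-15) = 11 - 45 = -34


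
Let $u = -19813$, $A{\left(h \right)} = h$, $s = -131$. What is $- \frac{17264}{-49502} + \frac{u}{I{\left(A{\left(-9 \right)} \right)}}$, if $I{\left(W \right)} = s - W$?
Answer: $\frac{491444667}{3019622} \approx 162.75$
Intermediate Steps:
$I{\left(W \right)} = -131 - W$
$- \frac{17264}{-49502} + \frac{u}{I{\left(A{\left(-9 \right)} \right)}} = - \frac{17264}{-49502} - \frac{19813}{-131 - -9} = \left(-17264\right) \left(- \frac{1}{49502}\right) - \frac{19813}{-131 + 9} = \frac{8632}{24751} - \frac{19813}{-122} = \frac{8632}{24751} - - \frac{19813}{122} = \frac{8632}{24751} + \frac{19813}{122} = \frac{491444667}{3019622}$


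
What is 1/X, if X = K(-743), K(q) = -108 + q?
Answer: -1/851 ≈ -0.0011751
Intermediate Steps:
X = -851 (X = -108 - 743 = -851)
1/X = 1/(-851) = -1/851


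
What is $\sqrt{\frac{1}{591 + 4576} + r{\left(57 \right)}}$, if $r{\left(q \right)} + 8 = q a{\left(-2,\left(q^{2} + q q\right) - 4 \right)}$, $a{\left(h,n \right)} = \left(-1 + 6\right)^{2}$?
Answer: $\frac{2 \sqrt{9457728470}}{5167} \approx 37.643$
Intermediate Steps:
$a{\left(h,n \right)} = 25$ ($a{\left(h,n \right)} = 5^{2} = 25$)
$r{\left(q \right)} = -8 + 25 q$ ($r{\left(q \right)} = -8 + q 25 = -8 + 25 q$)
$\sqrt{\frac{1}{591 + 4576} + r{\left(57 \right)}} = \sqrt{\frac{1}{591 + 4576} + \left(-8 + 25 \cdot 57\right)} = \sqrt{\frac{1}{5167} + \left(-8 + 1425\right)} = \sqrt{\frac{1}{5167} + 1417} = \sqrt{\frac{7321640}{5167}} = \frac{2 \sqrt{9457728470}}{5167}$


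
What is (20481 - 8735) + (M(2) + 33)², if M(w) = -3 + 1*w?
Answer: 12770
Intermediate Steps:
M(w) = -3 + w
(20481 - 8735) + (M(2) + 33)² = (20481 - 8735) + ((-3 + 2) + 33)² = 11746 + (-1 + 33)² = 11746 + 32² = 11746 + 1024 = 12770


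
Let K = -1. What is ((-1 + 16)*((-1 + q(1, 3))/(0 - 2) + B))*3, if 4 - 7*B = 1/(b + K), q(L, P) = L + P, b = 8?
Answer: -4185/98 ≈ -42.704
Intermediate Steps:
B = 27/49 (B = 4/7 - 1/(7*(8 - 1)) = 4/7 - 1/7/7 = 4/7 - 1/7*1/7 = 4/7 - 1/49 = 27/49 ≈ 0.55102)
((-1 + 16)*((-1 + q(1, 3))/(0 - 2) + B))*3 = ((-1 + 16)*((-1 + (1 + 3))/(0 - 2) + 27/49))*3 = (15*((-1 + 4)/(-2) + 27/49))*3 = (15*(3*(-1/2) + 27/49))*3 = (15*(-3/2 + 27/49))*3 = (15*(-93/98))*3 = -1395/98*3 = -4185/98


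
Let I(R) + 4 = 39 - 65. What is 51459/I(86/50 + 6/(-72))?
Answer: -17153/10 ≈ -1715.3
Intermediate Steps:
I(R) = -30 (I(R) = -4 + (39 - 65) = -4 - 26 = -30)
51459/I(86/50 + 6/(-72)) = 51459/(-30) = 51459*(-1/30) = -17153/10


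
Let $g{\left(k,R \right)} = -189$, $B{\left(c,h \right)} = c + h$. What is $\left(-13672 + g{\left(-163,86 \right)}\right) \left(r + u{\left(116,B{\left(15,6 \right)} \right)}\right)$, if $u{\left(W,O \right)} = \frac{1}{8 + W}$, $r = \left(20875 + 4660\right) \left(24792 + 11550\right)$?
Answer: $- \frac{1595000909102941}{124} \approx -1.2863 \cdot 10^{13}$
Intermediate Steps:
$r = 927992970$ ($r = 25535 \cdot 36342 = 927992970$)
$\left(-13672 + g{\left(-163,86 \right)}\right) \left(r + u{\left(116,B{\left(15,6 \right)} \right)}\right) = \left(-13672 - 189\right) \left(927992970 + \frac{1}{8 + 116}\right) = - 13861 \left(927992970 + \frac{1}{124}\right) = \left(-13861\right) \frac{115071128281}{124} = - \frac{1595000909102941}{124}$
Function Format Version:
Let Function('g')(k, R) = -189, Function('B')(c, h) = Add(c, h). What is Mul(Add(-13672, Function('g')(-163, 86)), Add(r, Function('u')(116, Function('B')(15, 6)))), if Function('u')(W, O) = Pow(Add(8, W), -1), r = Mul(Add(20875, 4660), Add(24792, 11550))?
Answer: Rational(-1595000909102941, 124) ≈ -1.2863e+13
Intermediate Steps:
r = 927992970 (r = Mul(25535, 36342) = 927992970)
Mul(Add(-13672, Function('g')(-163, 86)), Add(r, Function('u')(116, Function('B')(15, 6)))) = Mul(Add(-13672, -189), Add(927992970, Pow(Add(8, 116), -1))) = Mul(-13861, Add(927992970, Pow(124, -1))) = Mul(-13861, Add(927992970, Rational(1, 124))) = Mul(-13861, Rational(115071128281, 124)) = Rational(-1595000909102941, 124)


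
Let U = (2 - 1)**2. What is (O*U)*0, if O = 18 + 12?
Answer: 0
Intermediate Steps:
U = 1 (U = 1**2 = 1)
O = 30
(O*U)*0 = (30*1)*0 = 30*0 = 0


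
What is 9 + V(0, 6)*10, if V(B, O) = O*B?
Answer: 9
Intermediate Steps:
V(B, O) = B*O
9 + V(0, 6)*10 = 9 + (0*6)*10 = 9 + 0*10 = 9 + 0 = 9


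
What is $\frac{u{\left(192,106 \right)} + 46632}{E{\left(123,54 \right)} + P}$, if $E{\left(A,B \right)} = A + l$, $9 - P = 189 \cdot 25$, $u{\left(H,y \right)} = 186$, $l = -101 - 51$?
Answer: $- \frac{46818}{4745} \approx -9.8668$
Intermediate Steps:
$l = -152$ ($l = -101 - 51 = -152$)
$P = -4716$ ($P = 9 - 189 \cdot 25 = 9 - 4725 = -4716$)
$E{\left(A,B \right)} = -152 + A$ ($E{\left(A,B \right)} = A - 152 = -152 + A$)
$\frac{u{\left(192,106 \right)} + 46632}{E{\left(123,54 \right)} + P} = \frac{186 + 46632}{\left(-152 + 123\right) - 4716} = \frac{46818}{-29 - 4716} = \frac{46818}{-4745} = 46818 \left(- \frac{1}{4745}\right) = - \frac{46818}{4745}$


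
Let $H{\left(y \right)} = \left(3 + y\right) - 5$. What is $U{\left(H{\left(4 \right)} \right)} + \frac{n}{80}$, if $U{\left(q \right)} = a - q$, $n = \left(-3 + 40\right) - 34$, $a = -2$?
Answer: $- \frac{317}{80} \approx -3.9625$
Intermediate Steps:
$n = 3$ ($n = 37 - 34 = 3$)
$H{\left(y \right)} = -2 + y$
$U{\left(q \right)} = -2 - q$
$U{\left(H{\left(4 \right)} \right)} + \frac{n}{80} = \left(-2 - \left(-2 + 4\right)\right) + \frac{1}{80} \cdot 3 = \left(-2 - 2\right) + \frac{1}{80} \cdot 3 = \left(-2 - 2\right) + \frac{3}{80} = -4 + \frac{3}{80} = - \frac{317}{80}$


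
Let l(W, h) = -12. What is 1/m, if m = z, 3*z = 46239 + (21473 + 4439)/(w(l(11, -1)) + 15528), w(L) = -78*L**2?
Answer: 1611/24833582 ≈ 6.4872e-5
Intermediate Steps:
z = 24833582/1611 (z = (46239 + (21473 + 4439)/(-78*(-12)**2 + 15528))/3 = (46239 + 25912/(-78*144 + 15528))/3 = (46239 + 25912/(-11232 + 15528))/3 = (46239 + 25912/4296)/3 = (46239 + 25912*(1/4296))/3 = (46239 + 3239/537)/3 = (1/3)*(24833582/537) = 24833582/1611 ≈ 15415.)
m = 24833582/1611 ≈ 15415.
1/m = 1/(24833582/1611) = 1611/24833582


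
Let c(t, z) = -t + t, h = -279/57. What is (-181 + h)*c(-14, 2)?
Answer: 0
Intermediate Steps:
h = -93/19 (h = -279*1/57 = -93/19 ≈ -4.8947)
c(t, z) = 0
(-181 + h)*c(-14, 2) = (-181 - 93/19)*0 = -3532/19*0 = 0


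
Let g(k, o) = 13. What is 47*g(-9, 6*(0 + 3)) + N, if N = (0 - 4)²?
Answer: 627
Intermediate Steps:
N = 16 (N = (-4)² = 16)
47*g(-9, 6*(0 + 3)) + N = 47*13 + 16 = 611 + 16 = 627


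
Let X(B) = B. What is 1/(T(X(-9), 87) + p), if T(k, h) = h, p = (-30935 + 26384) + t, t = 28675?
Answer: 1/24211 ≈ 4.1304e-5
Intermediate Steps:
p = 24124 (p = (-30935 + 26384) + 28675 = -4551 + 28675 = 24124)
1/(T(X(-9), 87) + p) = 1/(87 + 24124) = 1/24211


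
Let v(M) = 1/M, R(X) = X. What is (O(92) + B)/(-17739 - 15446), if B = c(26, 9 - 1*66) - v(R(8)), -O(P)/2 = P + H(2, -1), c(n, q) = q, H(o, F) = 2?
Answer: 1961/265480 ≈ 0.0073866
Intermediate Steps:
O(P) = -4 - 2*P (O(P) = -2*(P + 2) = -2*(2 + P) = -4 - 2*P)
B = -457/8 (B = (9 - 1*66) - 1/8 = (9 - 66) - 1*⅛ = -57 - ⅛ = -457/8 ≈ -57.125)
(O(92) + B)/(-17739 - 15446) = ((-4 - 2*92) - 457/8)/(-17739 - 15446) = ((-4 - 184) - 457/8)/(-33185) = (-188 - 457/8)*(-1/33185) = -1961/8*(-1/33185) = 1961/265480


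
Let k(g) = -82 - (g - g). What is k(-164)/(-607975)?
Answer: 82/607975 ≈ 0.00013487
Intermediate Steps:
k(g) = -82 (k(g) = -82 - 1*0 = -82 + 0 = -82)
k(-164)/(-607975) = -82/(-607975) = -82*(-1/607975) = 82/607975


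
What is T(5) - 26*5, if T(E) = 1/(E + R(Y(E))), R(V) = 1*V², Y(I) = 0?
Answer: -649/5 ≈ -129.80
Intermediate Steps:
R(V) = V²
T(E) = 1/E (T(E) = 1/(E + 0²) = 1/(E + 0) = 1/E)
T(5) - 26*5 = 1/5 - 26*5 = ⅕ - 130 = -649/5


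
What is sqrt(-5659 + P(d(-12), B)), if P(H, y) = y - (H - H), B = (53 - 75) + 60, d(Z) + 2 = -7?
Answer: I*sqrt(5621) ≈ 74.973*I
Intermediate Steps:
d(Z) = -9 (d(Z) = -2 - 7 = -9)
B = 38 (B = -22 + 60 = 38)
P(H, y) = y (P(H, y) = y - 1*0 = y + 0 = y)
sqrt(-5659 + P(d(-12), B)) = sqrt(-5659 + 38) = sqrt(-5621) = I*sqrt(5621)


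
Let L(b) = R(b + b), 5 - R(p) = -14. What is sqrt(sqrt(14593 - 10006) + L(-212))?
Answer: sqrt(19 + sqrt(4587)) ≈ 9.3128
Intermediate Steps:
R(p) = 19 (R(p) = 5 - 1*(-14) = 5 + 14 = 19)
L(b) = 19
sqrt(sqrt(14593 - 10006) + L(-212)) = sqrt(sqrt(14593 - 10006) + 19) = sqrt(sqrt(4587) + 19) = sqrt(19 + sqrt(4587))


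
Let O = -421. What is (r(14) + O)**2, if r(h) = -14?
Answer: 189225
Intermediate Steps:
(r(14) + O)**2 = (-14 - 421)**2 = (-435)**2 = 189225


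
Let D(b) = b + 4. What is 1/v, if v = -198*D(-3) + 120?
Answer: -1/78 ≈ -0.012821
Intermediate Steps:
D(b) = 4 + b
v = -78 (v = -198*(4 - 3) + 120 = -198*1 + 120 = -198 + 120 = -78)
1/v = 1/(-78) = -1/78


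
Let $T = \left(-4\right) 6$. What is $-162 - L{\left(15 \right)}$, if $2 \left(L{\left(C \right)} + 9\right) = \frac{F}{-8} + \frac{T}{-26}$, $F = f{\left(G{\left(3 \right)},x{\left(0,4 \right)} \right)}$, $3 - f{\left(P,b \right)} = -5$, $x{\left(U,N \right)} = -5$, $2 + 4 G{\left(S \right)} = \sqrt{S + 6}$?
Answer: $- \frac{3977}{26} \approx -152.96$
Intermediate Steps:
$G{\left(S \right)} = - \frac{1}{2} + \frac{\sqrt{6 + S}}{4}$ ($G{\left(S \right)} = - \frac{1}{2} + \frac{\sqrt{S + 6}}{4} = - \frac{1}{2} + \frac{\sqrt{6 + S}}{4}$)
$f{\left(P,b \right)} = 8$ ($f{\left(P,b \right)} = 3 - -5 = 3 + 5 = 8$)
$F = 8$
$T = -24$
$L{\left(C \right)} = - \frac{235}{26}$ ($L{\left(C \right)} = -9 + \frac{\frac{8}{-8} - \frac{24}{-26}}{2} = -9 + \frac{8 \left(- \frac{1}{8}\right) - - \frac{12}{13}}{2} = -9 + \frac{-1 + \frac{12}{13}}{2} = -9 + \frac{1}{2} \left(- \frac{1}{13}\right) = -9 - \frac{1}{26} = - \frac{235}{26}$)
$-162 - L{\left(15 \right)} = -162 - - \frac{235}{26} = -162 + \frac{235}{26} = - \frac{3977}{26}$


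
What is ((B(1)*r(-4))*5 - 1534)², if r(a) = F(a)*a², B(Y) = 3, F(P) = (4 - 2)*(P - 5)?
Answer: 34269316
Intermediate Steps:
F(P) = -10 + 2*P (F(P) = 2*(-5 + P) = -10 + 2*P)
r(a) = a²*(-10 + 2*a) (r(a) = (-10 + 2*a)*a² = a²*(-10 + 2*a))
((B(1)*r(-4))*5 - 1534)² = ((3*(2*(-4)²*(-5 - 4)))*5 - 1534)² = ((3*(2*16*(-9)))*5 - 1534)² = ((3*(-288))*5 - 1534)² = (-864*5 - 1534)² = (-4320 - 1534)² = (-5854)² = 34269316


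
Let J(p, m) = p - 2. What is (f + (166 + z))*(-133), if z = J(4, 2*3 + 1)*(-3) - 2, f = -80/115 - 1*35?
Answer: -374129/23 ≈ -16266.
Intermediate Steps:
f = -821/23 (f = -80*1/115 - 35 = -16/23 - 35 = -821/23 ≈ -35.696)
J(p, m) = -2 + p
z = -8 (z = (-2 + 4)*(-3) - 2 = 2*(-3) - 2 = -6 - 2 = -8)
(f + (166 + z))*(-133) = (-821/23 + (166 - 8))*(-133) = (-821/23 + 158)*(-133) = (2813/23)*(-133) = -374129/23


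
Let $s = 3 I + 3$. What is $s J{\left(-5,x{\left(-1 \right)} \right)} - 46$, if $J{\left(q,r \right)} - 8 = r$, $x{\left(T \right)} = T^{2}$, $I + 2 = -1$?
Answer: $-100$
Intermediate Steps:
$I = -3$ ($I = -2 - 1 = -3$)
$J{\left(q,r \right)} = 8 + r$
$s = -6$ ($s = 3 \left(-3\right) + 3 = -9 + 3 = -6$)
$s J{\left(-5,x{\left(-1 \right)} \right)} - 46 = - 6 \left(8 + \left(-1\right)^{2}\right) - 46 = - 6 \left(8 + 1\right) - 46 = \left(-6\right) 9 - 46 = -54 - 46 = -100$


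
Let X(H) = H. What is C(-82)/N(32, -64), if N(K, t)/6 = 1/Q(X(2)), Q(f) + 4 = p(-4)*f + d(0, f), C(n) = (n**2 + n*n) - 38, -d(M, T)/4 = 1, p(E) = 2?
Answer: -8940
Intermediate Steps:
d(M, T) = -4 (d(M, T) = -4*1 = -4)
C(n) = -38 + 2*n**2 (C(n) = (n**2 + n**2) - 38 = 2*n**2 - 38 = -38 + 2*n**2)
Q(f) = -8 + 2*f (Q(f) = -4 + (2*f - 4) = -4 + (-4 + 2*f) = -8 + 2*f)
N(K, t) = -3/2 (N(K, t) = 6/(-8 + 2*2) = 6/(-8 + 4) = 6/(-4) = 6*(-1/4) = -3/2)
C(-82)/N(32, -64) = (-38 + 2*(-82)**2)/(-3/2) = (-38 + 2*6724)*(-2/3) = (-38 + 13448)*(-2/3) = 13410*(-2/3) = -8940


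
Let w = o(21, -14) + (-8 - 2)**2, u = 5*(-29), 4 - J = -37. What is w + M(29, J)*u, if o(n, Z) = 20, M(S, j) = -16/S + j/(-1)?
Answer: 6145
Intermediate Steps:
J = 41 (J = 4 - 1*(-37) = 4 + 37 = 41)
M(S, j) = -j - 16/S (M(S, j) = -16/S + j*(-1) = -16/S - j = -j - 16/S)
u = -145
w = 120 (w = 20 + (-8 - 2)**2 = 20 + (-10)**2 = 20 + 100 = 120)
w + M(29, J)*u = 120 + (-1*41 - 16/29)*(-145) = 120 + (-41 - 16*1/29)*(-145) = 120 + (-41 - 16/29)*(-145) = 120 - 1205/29*(-145) = 120 + 6025 = 6145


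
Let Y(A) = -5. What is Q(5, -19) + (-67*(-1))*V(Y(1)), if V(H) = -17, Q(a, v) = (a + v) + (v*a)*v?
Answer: 652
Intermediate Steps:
Q(a, v) = a + v + a*v² (Q(a, v) = (a + v) + (a*v)*v = (a + v) + a*v² = a + v + a*v²)
Q(5, -19) + (-67*(-1))*V(Y(1)) = (5 - 19 + 5*(-19)²) - 67*(-1)*(-17) = (5 - 19 + 5*361) + 67*(-17) = (5 - 19 + 1805) - 1139 = 1791 - 1139 = 652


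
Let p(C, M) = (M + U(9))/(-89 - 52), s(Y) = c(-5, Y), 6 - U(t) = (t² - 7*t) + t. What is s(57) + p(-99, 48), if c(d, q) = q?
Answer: 2670/47 ≈ 56.809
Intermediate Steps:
U(t) = 6 - t² + 6*t (U(t) = 6 - ((t² - 7*t) + t) = 6 - (t² - 6*t) = 6 + (-t² + 6*t) = 6 - t² + 6*t)
s(Y) = Y
p(C, M) = 7/47 - M/141 (p(C, M) = (M + (6 - 1*9² + 6*9))/(-89 - 52) = (M + (6 - 1*81 + 54))/(-141) = (M + (6 - 81 + 54))*(-1/141) = (M - 21)*(-1/141) = (-21 + M)*(-1/141) = 7/47 - M/141)
s(57) + p(-99, 48) = 57 + (7/47 - 1/141*48) = 57 + (7/47 - 16/47) = 57 - 9/47 = 2670/47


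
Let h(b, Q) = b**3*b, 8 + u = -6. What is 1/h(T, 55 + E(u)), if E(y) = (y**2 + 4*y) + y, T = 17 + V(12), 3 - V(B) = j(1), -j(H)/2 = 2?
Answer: 1/331776 ≈ 3.0141e-6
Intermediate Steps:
u = -14 (u = -8 - 6 = -14)
j(H) = -4 (j(H) = -2*2 = -4)
V(B) = 7 (V(B) = 3 - 1*(-4) = 3 + 4 = 7)
T = 24 (T = 17 + 7 = 24)
E(y) = y**2 + 5*y
h(b, Q) = b**4
1/h(T, 55 + E(u)) = 1/(24**4) = 1/331776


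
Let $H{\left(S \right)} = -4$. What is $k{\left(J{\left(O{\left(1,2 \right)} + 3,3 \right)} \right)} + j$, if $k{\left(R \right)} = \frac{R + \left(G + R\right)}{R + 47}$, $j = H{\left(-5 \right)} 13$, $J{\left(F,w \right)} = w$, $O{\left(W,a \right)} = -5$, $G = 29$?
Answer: $- \frac{513}{10} \approx -51.3$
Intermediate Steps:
$j = -52$ ($j = \left(-4\right) 13 = -52$)
$k{\left(R \right)} = \frac{29 + 2 R}{47 + R}$ ($k{\left(R \right)} = \frac{R + \left(29 + R\right)}{R + 47} = \frac{29 + 2 R}{47 + R}$)
$k{\left(J{\left(O{\left(1,2 \right)} + 3,3 \right)} \right)} + j = \frac{29 + 2 \cdot 3}{47 + 3} - 52 = \frac{29 + 6}{50} - 52 = \frac{1}{50} \cdot 35 - 52 = \frac{7}{10} - 52 = - \frac{513}{10}$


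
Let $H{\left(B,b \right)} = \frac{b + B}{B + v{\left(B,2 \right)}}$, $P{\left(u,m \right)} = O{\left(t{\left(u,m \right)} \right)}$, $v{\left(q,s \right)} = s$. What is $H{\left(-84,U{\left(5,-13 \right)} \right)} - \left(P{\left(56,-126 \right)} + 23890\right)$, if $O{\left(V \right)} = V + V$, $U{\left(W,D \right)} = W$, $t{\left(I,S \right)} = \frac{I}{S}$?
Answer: $- \frac{17629453}{738} \approx -23888.0$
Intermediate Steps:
$O{\left(V \right)} = 2 V$
$P{\left(u,m \right)} = \frac{2 u}{m}$ ($P{\left(u,m \right)} = 2 \frac{u}{m} = \frac{2 u}{m}$)
$H{\left(B,b \right)} = \frac{B + b}{2 + B}$ ($H{\left(B,b \right)} = \frac{b + B}{B + 2} = \frac{B + b}{2 + B}$)
$H{\left(-84,U{\left(5,-13 \right)} \right)} - \left(P{\left(56,-126 \right)} + 23890\right) = \frac{-84 + 5}{2 - 84} - \left(2 \cdot 56 \frac{1}{-126} + 23890\right) = \frac{1}{-82} \left(-79\right) - \left(2 \cdot 56 \left(- \frac{1}{126}\right) + 23890\right) = \left(- \frac{1}{82}\right) \left(-79\right) - \left(- \frac{8}{9} + 23890\right) = \frac{79}{82} - \frac{215002}{9} = - \frac{17629453}{738}$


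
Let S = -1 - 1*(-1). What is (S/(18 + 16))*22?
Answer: 0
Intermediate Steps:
S = 0 (S = -1 + 1 = 0)
(S/(18 + 16))*22 = (0/(18 + 16))*22 = (0/34)*22 = (0*(1/34))*22 = 0*22 = 0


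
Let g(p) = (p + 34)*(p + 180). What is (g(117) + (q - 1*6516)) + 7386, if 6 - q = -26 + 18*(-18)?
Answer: 46073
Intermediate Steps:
g(p) = (34 + p)*(180 + p)
q = 356 (q = 6 - (-26 + 18*(-18)) = 6 - (-26 - 324) = 6 - 1*(-350) = 6 + 350 = 356)
(g(117) + (q - 1*6516)) + 7386 = ((6120 + 117**2 + 214*117) + (356 - 1*6516)) + 7386 = ((6120 + 13689 + 25038) + (356 - 6516)) + 7386 = (44847 - 6160) + 7386 = 38687 + 7386 = 46073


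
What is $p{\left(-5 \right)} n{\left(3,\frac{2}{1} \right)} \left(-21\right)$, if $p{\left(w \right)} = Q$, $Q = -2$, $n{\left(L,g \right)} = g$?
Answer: $84$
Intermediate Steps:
$p{\left(w \right)} = -2$
$p{\left(-5 \right)} n{\left(3,\frac{2}{1} \right)} \left(-21\right) = - 2 \cdot \frac{2}{1} \left(-21\right) = - 2 \cdot 2 \cdot 1 \left(-21\right) = \left(-2\right) 2 \left(-21\right) = \left(-4\right) \left(-21\right) = 84$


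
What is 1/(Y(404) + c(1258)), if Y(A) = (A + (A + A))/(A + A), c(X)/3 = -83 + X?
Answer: 2/7053 ≈ 0.00028357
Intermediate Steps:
c(X) = -249 + 3*X (c(X) = 3*(-83 + X) = -249 + 3*X)
Y(A) = 3/2 (Y(A) = (A + 2*A)/((2*A)) = (3*A)*(1/(2*A)) = 3/2)
1/(Y(404) + c(1258)) = 1/(3/2 + (-249 + 3*1258)) = 1/(3/2 + (-249 + 3774)) = 1/(3/2 + 3525) = 1/(7053/2) = 2/7053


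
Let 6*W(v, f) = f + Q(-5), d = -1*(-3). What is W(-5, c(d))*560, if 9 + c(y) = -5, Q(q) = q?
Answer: -5320/3 ≈ -1773.3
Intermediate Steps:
d = 3
c(y) = -14 (c(y) = -9 - 5 = -14)
W(v, f) = -5/6 + f/6 (W(v, f) = (f - 5)/6 = (-5 + f)/6 = -5/6 + f/6)
W(-5, c(d))*560 = (-5/6 + (1/6)*(-14))*560 = (-5/6 - 7/3)*560 = -19/6*560 = -5320/3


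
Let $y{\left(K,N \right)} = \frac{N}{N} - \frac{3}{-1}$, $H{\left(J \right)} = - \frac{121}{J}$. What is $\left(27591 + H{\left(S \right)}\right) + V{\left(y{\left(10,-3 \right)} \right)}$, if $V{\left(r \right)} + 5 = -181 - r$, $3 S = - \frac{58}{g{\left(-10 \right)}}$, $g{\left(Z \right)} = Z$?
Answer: $\frac{792814}{29} \approx 27338.0$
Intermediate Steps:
$S = \frac{29}{15}$ ($S = \frac{\left(-58\right) \frac{1}{-10}}{3} = \frac{\left(-58\right) \left(- \frac{1}{10}\right)}{3} = \frac{1}{3} \cdot \frac{29}{5} = \frac{29}{15} \approx 1.9333$)
$y{\left(K,N \right)} = 4$ ($y{\left(K,N \right)} = 1 - -3 = 1 + 3 = 4$)
$V{\left(r \right)} = -186 - r$ ($V{\left(r \right)} = -5 - \left(181 + r\right) = -186 - r$)
$\left(27591 + H{\left(S \right)}\right) + V{\left(y{\left(10,-3 \right)} \right)} = \left(27591 - \frac{121}{\frac{29}{15}}\right) - 190 = \left(27591 - \frac{1815}{29}\right) - 190 = \frac{798324}{29} - 190 = \frac{792814}{29}$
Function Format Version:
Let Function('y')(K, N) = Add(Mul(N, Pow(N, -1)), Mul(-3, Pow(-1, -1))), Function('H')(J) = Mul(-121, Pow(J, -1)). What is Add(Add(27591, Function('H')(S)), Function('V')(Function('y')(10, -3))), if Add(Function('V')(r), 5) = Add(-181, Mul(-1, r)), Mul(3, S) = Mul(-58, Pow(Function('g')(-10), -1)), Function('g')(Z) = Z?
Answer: Rational(792814, 29) ≈ 27338.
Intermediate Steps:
S = Rational(29, 15) (S = Mul(Rational(1, 3), Mul(-58, Pow(-10, -1))) = Mul(Rational(1, 3), Mul(-58, Rational(-1, 10))) = Mul(Rational(1, 3), Rational(29, 5)) = Rational(29, 15) ≈ 1.9333)
Function('y')(K, N) = 4 (Function('y')(K, N) = Add(1, Mul(-3, -1)) = Add(1, 3) = 4)
Function('V')(r) = Add(-186, Mul(-1, r)) (Function('V')(r) = Add(-5, Add(-181, Mul(-1, r))) = Add(-186, Mul(-1, r)))
Add(Add(27591, Function('H')(S)), Function('V')(Function('y')(10, -3))) = Add(Add(27591, Mul(-121, Pow(Rational(29, 15), -1))), Add(-186, Mul(-1, 4))) = Add(Add(27591, Mul(-121, Rational(15, 29))), Add(-186, -4)) = Add(Add(27591, Rational(-1815, 29)), -190) = Add(Rational(798324, 29), -190) = Rational(792814, 29)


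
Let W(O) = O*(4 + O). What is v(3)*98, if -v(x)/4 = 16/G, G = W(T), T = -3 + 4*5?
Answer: -896/51 ≈ -17.569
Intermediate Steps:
T = 17 (T = -3 + 20 = 17)
G = 357 (G = 17*(4 + 17) = 17*21 = 357)
v(x) = -64/357
v(3)*98 = -64/357*98 = -896/51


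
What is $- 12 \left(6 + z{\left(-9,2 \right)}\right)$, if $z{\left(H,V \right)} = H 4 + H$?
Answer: $468$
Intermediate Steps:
$z{\left(H,V \right)} = 5 H$ ($z{\left(H,V \right)} = 4 H + H = 5 H$)
$- 12 \left(6 + z{\left(-9,2 \right)}\right) = - 12 \left(6 + 5 \left(-9\right)\right) = - 12 \left(6 - 45\right) = \left(-12\right) \left(-39\right) = 468$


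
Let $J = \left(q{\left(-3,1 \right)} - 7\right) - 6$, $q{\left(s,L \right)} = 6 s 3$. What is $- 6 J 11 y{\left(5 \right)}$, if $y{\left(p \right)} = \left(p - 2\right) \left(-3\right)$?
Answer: $-39798$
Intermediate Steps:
$y{\left(p \right)} = 6 - 3 p$ ($y{\left(p \right)} = \left(-2 + p\right) \left(-3\right) = 6 - 3 p$)
$q{\left(s,L \right)} = 18 s$
$J = -67$ ($J = \left(18 \left(-3\right) - 7\right) - 6 = \left(-54 - 7\right) - 6 = -61 - 6 = -67$)
$- 6 J 11 y{\left(5 \right)} = \left(-6\right) \left(-67\right) 11 \left(6 - 15\right) = 402 \cdot 11 \left(6 - 15\right) = 402 \cdot 11 \left(-9\right) = 402 \left(-99\right) = -39798$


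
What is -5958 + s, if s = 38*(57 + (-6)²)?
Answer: -2424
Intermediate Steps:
s = 3534 (s = 38*(57 + 36) = 38*93 = 3534)
-5958 + s = -5958 + 3534 = -2424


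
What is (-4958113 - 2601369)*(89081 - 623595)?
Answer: 4040648961748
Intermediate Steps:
(-4958113 - 2601369)*(89081 - 623595) = -7559482*(-534514) = 4040648961748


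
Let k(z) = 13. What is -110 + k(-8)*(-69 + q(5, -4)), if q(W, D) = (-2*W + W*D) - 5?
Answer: -1462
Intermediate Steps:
q(W, D) = -5 - 2*W + D*W (q(W, D) = (-2*W + D*W) - 5 = -5 - 2*W + D*W)
-110 + k(-8)*(-69 + q(5, -4)) = -110 + 13*(-69 + (-5 - 2*5 - 4*5)) = -110 + 13*(-69 + (-5 - 10 - 20)) = -110 + 13*(-69 - 35) = -110 + 13*(-104) = -110 - 1352 = -1462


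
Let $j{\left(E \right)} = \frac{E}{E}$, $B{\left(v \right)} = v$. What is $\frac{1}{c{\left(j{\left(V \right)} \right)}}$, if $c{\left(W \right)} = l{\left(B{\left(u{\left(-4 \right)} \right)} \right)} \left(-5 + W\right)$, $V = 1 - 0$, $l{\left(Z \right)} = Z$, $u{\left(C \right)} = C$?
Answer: $\frac{1}{16} \approx 0.0625$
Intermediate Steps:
$V = 1$ ($V = 1 + 0 = 1$)
$j{\left(E \right)} = 1$
$c{\left(W \right)} = 20 - 4 W$ ($c{\left(W \right)} = - 4 \left(-5 + W\right) = 20 - 4 W$)
$\frac{1}{c{\left(j{\left(V \right)} \right)}} = \frac{1}{20 - 4} = \frac{1}{16}$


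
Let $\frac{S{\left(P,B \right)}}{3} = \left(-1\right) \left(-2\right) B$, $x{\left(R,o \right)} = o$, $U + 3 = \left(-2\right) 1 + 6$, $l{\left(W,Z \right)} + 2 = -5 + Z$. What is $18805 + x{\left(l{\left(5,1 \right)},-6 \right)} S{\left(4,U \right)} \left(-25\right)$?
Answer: $19705$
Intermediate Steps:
$l{\left(W,Z \right)} = -7 + Z$ ($l{\left(W,Z \right)} = -2 + \left(-5 + Z\right) = -7 + Z$)
$U = 1$ ($U = -3 + \left(\left(-2\right) 1 + 6\right) = -3 + \left(-2 + 6\right) = -3 + 4 = 1$)
$S{\left(P,B \right)} = 6 B$ ($S{\left(P,B \right)} = 3 \left(-1\right) \left(-2\right) B = 3 \cdot 2 B = 6 B$)
$18805 + x{\left(l{\left(5,1 \right)},-6 \right)} S{\left(4,U \right)} \left(-25\right) = 18805 + - 6 \cdot 6 \cdot 1 \left(-25\right) = 18805 + \left(-6\right) 6 \left(-25\right) = 18805 - -900 = 18805 + 900 = 19705$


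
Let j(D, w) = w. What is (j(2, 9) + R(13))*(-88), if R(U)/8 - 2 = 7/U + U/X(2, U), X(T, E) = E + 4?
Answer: -688952/221 ≈ -3117.4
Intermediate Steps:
X(T, E) = 4 + E
R(U) = 16 + 56/U + 8*U/(4 + U) (R(U) = 16 + 8*(7/U + U/(4 + U)) = 16 + (56/U + 8*U/(4 + U)) = 16 + 56/U + 8*U/(4 + U))
(j(2, 9) + R(13))*(-88) = (9 + 8*(28 + 3*13² + 15*13)/(13*(4 + 13)))*(-88) = (9 + 8*(1/13)*(28 + 3*169 + 195)/17)*(-88) = (9 + 8*(1/13)*(1/17)*(28 + 507 + 195))*(-88) = (9 + 8*(1/13)*(1/17)*730)*(-88) = (9 + 5840/221)*(-88) = (7829/221)*(-88) = -688952/221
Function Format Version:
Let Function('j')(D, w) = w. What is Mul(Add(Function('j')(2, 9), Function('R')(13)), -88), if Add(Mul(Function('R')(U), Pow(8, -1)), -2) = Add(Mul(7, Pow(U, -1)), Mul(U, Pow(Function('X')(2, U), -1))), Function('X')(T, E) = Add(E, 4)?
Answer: Rational(-688952, 221) ≈ -3117.4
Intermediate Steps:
Function('X')(T, E) = Add(4, E)
Function('R')(U) = Add(16, Mul(56, Pow(U, -1)), Mul(8, U, Pow(Add(4, U), -1))) (Function('R')(U) = Add(16, Mul(8, Add(Mul(7, Pow(U, -1)), Mul(U, Pow(Add(4, U), -1))))) = Add(16, Add(Mul(56, Pow(U, -1)), Mul(8, U, Pow(Add(4, U), -1)))) = Add(16, Mul(56, Pow(U, -1)), Mul(8, U, Pow(Add(4, U), -1))))
Mul(Add(Function('j')(2, 9), Function('R')(13)), -88) = Mul(Add(9, Mul(8, Pow(13, -1), Pow(Add(4, 13), -1), Add(28, Mul(3, Pow(13, 2)), Mul(15, 13)))), -88) = Mul(Add(9, Mul(8, Rational(1, 13), Pow(17, -1), Add(28, Mul(3, 169), 195))), -88) = Mul(Add(9, Mul(8, Rational(1, 13), Rational(1, 17), Add(28, 507, 195))), -88) = Mul(Add(9, Mul(8, Rational(1, 13), Rational(1, 17), 730)), -88) = Mul(Add(9, Rational(5840, 221)), -88) = Mul(Rational(7829, 221), -88) = Rational(-688952, 221)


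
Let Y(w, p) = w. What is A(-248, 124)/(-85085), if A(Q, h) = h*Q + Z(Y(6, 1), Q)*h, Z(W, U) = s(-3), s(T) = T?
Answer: 31124/85085 ≈ 0.36580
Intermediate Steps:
Z(W, U) = -3
A(Q, h) = -3*h + Q*h (A(Q, h) = h*Q - 3*h = Q*h - 3*h = -3*h + Q*h)
A(-248, 124)/(-85085) = (124*(-3 - 248))/(-85085) = (124*(-251))*(-1/85085) = -31124*(-1/85085) = 31124/85085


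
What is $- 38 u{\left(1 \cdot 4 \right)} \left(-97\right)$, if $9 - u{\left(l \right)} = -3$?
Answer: $44232$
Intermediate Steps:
$u{\left(l \right)} = 12$ ($u{\left(l \right)} = 9 - -3 = 9 + 3 = 12$)
$- 38 u{\left(1 \cdot 4 \right)} \left(-97\right) = \left(-38\right) 12 \left(-97\right) = \left(-456\right) \left(-97\right) = 44232$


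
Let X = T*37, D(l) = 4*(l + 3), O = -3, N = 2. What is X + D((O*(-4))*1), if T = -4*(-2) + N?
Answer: 430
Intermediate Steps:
T = 10 (T = -4*(-2) + 2 = 8 + 2 = 10)
D(l) = 12 + 4*l (D(l) = 4*(3 + l) = 12 + 4*l)
X = 370 (X = 10*37 = 370)
X + D((O*(-4))*1) = 370 + (12 + 4*(-3*(-4)*1)) = 370 + (12 + 4*(12*1)) = 370 + (12 + 4*12) = 370 + (12 + 48) = 370 + 60 = 430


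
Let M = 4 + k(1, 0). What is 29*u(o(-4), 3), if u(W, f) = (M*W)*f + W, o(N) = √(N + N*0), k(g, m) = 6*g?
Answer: 1798*I ≈ 1798.0*I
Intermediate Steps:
M = 10 (M = 4 + 6*1 = 4 + 6 = 10)
o(N) = √N (o(N) = √(N + 0) = √N)
u(W, f) = W + 10*W*f (u(W, f) = (10*W)*f + W = 10*W*f + W = W + 10*W*f)
29*u(o(-4), 3) = 29*(√(-4)*(1 + 10*3)) = 29*((2*I)*(1 + 30)) = 29*((2*I)*31) = 29*(62*I) = 1798*I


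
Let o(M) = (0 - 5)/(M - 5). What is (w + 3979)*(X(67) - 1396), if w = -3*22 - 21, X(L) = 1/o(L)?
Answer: -27407464/5 ≈ -5.4815e+6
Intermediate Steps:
o(M) = -5/(-5 + M)
X(L) = 1 - L/5 (X(L) = 1/(-5/(-5 + L)) = 1 - L/5)
w = -87 (w = -66 - 21 = -87)
(w + 3979)*(X(67) - 1396) = (-87 + 3979)*((1 - 1/5*67) - 1396) = 3892*((1 - 67/5) - 1396) = 3892*(-62/5 - 1396) = 3892*(-7042/5) = -27407464/5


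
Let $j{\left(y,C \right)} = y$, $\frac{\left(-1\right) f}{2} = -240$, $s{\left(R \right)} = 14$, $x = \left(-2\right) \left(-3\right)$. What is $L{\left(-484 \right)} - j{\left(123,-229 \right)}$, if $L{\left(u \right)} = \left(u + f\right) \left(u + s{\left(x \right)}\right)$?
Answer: $1757$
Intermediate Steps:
$x = 6$
$f = 480$ ($f = \left(-2\right) \left(-240\right) = 480$)
$L{\left(u \right)} = \left(14 + u\right) \left(480 + u\right)$ ($L{\left(u \right)} = \left(u + 480\right) \left(u + 14\right) = \left(480 + u\right) \left(14 + u\right) = \left(14 + u\right) \left(480 + u\right)$)
$L{\left(-484 \right)} - j{\left(123,-229 \right)} = \left(6720 + \left(-484\right)^{2} + 494 \left(-484\right)\right) - 123 = \left(6720 + 234256 - 239096\right) - 123 = 1880 - 123 = 1757$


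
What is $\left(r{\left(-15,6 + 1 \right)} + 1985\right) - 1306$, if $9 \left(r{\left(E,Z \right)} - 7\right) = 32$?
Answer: $\frac{6206}{9} \approx 689.56$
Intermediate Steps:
$r{\left(E,Z \right)} = \frac{95}{9}$ ($r{\left(E,Z \right)} = 7 + \frac{1}{9} \cdot 32 = 7 + \frac{32}{9} = \frac{95}{9}$)
$\left(r{\left(-15,6 + 1 \right)} + 1985\right) - 1306 = \left(\frac{95}{9} + 1985\right) - 1306 = \frac{17960}{9} - 1306 = \frac{6206}{9}$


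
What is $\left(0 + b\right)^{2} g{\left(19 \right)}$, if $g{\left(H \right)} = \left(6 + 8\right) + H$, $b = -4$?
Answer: $528$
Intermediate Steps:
$g{\left(H \right)} = 14 + H$
$\left(0 + b\right)^{2} g{\left(19 \right)} = \left(0 - 4\right)^{2} \left(14 + 19\right) = \left(-4\right)^{2} \cdot 33 = 16 \cdot 33 = 528$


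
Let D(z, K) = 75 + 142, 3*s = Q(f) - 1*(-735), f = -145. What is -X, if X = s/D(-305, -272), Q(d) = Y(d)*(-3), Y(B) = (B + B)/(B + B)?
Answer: -244/217 ≈ -1.1244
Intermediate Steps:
Y(B) = 1 (Y(B) = (2*B)/((2*B)) = (2*B)*(1/(2*B)) = 1)
Q(d) = -3 (Q(d) = 1*(-3) = -3)
s = 244 (s = (-3 - 1*(-735))/3 = (-3 + 735)/3 = (1/3)*732 = 244)
D(z, K) = 217
X = 244/217 ≈ 1.1244
-X = -1*244/217 = -244/217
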